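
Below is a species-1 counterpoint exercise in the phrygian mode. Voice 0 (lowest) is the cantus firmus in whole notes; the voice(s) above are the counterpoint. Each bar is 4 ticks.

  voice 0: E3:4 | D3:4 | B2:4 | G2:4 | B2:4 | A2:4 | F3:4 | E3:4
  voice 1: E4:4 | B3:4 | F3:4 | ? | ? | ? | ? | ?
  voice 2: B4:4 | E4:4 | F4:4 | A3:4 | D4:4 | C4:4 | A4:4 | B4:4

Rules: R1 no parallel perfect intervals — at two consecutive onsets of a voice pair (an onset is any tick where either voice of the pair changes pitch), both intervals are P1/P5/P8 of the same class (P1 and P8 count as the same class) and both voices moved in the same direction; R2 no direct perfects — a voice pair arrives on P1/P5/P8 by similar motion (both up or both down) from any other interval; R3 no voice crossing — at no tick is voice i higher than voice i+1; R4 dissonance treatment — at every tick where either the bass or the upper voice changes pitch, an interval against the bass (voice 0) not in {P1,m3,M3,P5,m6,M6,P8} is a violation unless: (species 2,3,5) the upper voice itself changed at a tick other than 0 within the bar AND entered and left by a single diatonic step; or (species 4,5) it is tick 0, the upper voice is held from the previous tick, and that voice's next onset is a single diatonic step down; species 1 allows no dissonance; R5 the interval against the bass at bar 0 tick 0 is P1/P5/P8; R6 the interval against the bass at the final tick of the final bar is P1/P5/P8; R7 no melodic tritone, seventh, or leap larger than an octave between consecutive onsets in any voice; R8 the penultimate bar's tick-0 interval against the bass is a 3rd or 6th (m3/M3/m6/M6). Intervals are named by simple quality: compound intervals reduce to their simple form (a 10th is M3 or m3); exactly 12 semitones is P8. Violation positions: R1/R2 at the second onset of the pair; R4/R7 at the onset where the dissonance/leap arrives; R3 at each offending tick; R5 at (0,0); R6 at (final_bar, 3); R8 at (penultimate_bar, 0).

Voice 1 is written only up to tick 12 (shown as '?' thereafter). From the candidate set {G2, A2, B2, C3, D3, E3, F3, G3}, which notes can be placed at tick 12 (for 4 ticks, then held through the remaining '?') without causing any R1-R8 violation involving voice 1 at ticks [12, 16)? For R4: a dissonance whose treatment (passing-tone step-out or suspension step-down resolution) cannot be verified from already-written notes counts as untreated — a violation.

{E3, G3}

G2: violates R2,R7
A2: violates R1,R4
B2: violates R7
C3: violates R4
D3: violates R2
E3: legal
F3: violates R4
G3: legal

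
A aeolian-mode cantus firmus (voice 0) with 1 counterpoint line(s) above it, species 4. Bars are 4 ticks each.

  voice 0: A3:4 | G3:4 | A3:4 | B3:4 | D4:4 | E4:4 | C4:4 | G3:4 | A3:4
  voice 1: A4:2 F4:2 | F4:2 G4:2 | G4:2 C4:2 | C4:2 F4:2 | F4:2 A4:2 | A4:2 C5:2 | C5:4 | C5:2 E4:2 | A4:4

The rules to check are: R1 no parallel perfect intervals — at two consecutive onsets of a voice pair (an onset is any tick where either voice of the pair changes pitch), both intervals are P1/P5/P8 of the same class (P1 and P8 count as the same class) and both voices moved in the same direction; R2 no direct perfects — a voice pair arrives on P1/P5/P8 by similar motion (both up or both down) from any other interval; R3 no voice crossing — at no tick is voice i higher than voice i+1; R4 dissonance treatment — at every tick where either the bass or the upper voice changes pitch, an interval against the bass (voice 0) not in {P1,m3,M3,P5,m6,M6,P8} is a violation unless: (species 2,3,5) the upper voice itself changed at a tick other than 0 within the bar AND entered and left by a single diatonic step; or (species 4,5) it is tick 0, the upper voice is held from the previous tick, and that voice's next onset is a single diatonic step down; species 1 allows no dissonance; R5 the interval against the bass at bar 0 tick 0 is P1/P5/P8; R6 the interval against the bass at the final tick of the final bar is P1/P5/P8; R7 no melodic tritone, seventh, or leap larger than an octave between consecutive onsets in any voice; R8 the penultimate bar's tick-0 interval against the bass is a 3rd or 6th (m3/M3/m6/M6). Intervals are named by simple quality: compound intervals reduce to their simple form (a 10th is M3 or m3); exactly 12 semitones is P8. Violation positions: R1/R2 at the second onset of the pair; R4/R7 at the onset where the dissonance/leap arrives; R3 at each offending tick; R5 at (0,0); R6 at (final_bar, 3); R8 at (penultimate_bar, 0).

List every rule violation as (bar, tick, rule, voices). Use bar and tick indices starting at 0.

(1, 0, R4, (0, 1))
(2, 0, R4, (0, 1))
(3, 0, R4, (0, 1))
(3, 2, R4, (0, 1))
(5, 0, R4, (0, 1))
(7, 0, R4, (0, 1))
(7, 0, R8, (0, 1))
(8, 0, R2, (0, 1))

bar 0: v0=A3 v1=A4 downbeat P8
bar 1: v0=G3 v1=F4 downbeat m7
bar 2: v0=A3 v1=G4 downbeat m7
bar 3: v0=B3 v1=C4 downbeat m2
bar 4: v0=D4 v1=F4 downbeat m3
bar 5: v0=E4 v1=A4 downbeat P4
bar 6: v0=C4 v1=C5 downbeat P8
bar 7: v0=G3 v1=C5 downbeat P4
bar 8: v0=A3 v1=A4 downbeat P8
  -> R4 @ bar 1 tick 0 v(0, 1): G3/F4 m7 untreated
  -> R4 @ bar 2 tick 0 v(0, 1): A3/G4 m7 untreated
  -> R4 @ bar 3 tick 0 v(0, 1): B3/C4 m2 untreated
  -> R4 @ bar 3 tick 2 v(0, 1): B3/F4 TT untreated
  -> R4 @ bar 5 tick 0 v(0, 1): E4/A4 P4 untreated
  -> R4 @ bar 7 tick 0 v(0, 1): G3/C5 P4 untreated
  -> R8 @ bar 7 tick 0 v(0, 1): penult P4 not 3rd/6th
  -> R2 @ bar 8 tick 0 v(0, 1): G3/E4 M6 -> A3/A4 P8 similar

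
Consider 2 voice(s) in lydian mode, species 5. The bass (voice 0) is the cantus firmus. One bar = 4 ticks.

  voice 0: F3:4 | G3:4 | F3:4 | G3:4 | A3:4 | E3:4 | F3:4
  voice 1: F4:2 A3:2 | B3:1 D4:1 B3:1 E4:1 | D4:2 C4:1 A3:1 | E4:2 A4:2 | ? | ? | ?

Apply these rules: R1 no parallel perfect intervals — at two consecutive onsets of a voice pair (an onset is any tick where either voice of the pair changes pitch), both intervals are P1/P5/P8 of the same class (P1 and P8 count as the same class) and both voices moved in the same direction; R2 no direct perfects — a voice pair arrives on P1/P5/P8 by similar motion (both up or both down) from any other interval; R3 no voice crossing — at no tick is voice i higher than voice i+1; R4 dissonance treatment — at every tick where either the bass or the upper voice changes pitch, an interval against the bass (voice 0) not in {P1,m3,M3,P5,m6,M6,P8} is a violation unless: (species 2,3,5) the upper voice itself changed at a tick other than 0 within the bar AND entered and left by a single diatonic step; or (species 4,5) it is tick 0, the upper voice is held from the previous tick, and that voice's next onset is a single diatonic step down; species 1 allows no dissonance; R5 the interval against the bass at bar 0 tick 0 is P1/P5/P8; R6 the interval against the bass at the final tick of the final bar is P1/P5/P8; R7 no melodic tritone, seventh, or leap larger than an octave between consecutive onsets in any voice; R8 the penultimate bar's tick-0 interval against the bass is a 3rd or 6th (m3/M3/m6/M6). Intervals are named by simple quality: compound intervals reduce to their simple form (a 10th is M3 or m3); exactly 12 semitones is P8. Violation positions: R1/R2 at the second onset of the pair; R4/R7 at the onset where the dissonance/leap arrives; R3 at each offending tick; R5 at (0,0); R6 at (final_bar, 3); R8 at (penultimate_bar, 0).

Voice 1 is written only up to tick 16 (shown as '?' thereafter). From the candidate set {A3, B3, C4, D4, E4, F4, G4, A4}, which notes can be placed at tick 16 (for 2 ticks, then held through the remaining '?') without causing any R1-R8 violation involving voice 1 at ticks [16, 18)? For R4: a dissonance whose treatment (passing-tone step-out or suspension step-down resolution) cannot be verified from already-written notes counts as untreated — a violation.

{A3, A4, C4, E4, F4}

A3: legal
B3: violates R4,R7
C4: legal
D4: violates R4
E4: legal
F4: legal
G4: violates R4
A4: legal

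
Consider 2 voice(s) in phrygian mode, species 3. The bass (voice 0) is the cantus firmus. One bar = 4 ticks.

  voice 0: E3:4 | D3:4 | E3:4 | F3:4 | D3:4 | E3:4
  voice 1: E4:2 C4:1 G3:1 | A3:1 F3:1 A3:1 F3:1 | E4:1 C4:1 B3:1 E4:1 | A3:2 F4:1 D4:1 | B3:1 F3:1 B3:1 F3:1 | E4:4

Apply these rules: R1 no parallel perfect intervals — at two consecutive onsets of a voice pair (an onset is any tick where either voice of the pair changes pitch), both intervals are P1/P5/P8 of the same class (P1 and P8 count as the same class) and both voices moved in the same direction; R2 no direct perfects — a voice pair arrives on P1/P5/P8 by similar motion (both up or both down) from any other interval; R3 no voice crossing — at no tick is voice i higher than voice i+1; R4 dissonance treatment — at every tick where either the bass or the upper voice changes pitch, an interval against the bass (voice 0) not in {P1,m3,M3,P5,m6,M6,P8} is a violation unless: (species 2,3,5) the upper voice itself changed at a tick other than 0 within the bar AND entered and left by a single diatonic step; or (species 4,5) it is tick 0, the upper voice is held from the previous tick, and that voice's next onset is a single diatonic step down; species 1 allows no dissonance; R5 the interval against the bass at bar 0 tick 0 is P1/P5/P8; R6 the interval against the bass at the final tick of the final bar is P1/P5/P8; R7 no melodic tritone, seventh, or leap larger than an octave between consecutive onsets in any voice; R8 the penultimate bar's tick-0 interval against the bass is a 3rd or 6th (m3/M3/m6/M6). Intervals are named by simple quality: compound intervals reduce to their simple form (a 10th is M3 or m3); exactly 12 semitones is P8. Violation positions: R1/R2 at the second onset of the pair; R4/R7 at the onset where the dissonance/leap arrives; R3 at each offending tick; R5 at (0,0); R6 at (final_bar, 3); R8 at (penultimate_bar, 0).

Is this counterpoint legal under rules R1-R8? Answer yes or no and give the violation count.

No (7 violations)

bar 0: v0=E3 v1=E4 (P8)
bar 1: v0=D3 v1=A3 (P5)
bar 2: v0=E3 v1=E4 (P8)
bar 3: v0=F3 v1=A3 (M3)
bar 4: v0=D3 v1=B3 (M6)
bar 5: v0=E3 v1=E4 (P8)
  R2 @ bar2.0: D3/F3 m3 -> E3/E4 P8 similar
  R7 @ bar2.0: F3->E4 leap 11st
  R7 @ bar4.1: B3->F3 leap 6st
  R7 @ bar4.2: F3->B3 leap 6st
  R7 @ bar4.3: B3->F3 leap 6st
  R2 @ bar5.0: D3/F3 m3 -> E3/E4 P8 similar
  R7 @ bar5.0: F3->E4 leap 11st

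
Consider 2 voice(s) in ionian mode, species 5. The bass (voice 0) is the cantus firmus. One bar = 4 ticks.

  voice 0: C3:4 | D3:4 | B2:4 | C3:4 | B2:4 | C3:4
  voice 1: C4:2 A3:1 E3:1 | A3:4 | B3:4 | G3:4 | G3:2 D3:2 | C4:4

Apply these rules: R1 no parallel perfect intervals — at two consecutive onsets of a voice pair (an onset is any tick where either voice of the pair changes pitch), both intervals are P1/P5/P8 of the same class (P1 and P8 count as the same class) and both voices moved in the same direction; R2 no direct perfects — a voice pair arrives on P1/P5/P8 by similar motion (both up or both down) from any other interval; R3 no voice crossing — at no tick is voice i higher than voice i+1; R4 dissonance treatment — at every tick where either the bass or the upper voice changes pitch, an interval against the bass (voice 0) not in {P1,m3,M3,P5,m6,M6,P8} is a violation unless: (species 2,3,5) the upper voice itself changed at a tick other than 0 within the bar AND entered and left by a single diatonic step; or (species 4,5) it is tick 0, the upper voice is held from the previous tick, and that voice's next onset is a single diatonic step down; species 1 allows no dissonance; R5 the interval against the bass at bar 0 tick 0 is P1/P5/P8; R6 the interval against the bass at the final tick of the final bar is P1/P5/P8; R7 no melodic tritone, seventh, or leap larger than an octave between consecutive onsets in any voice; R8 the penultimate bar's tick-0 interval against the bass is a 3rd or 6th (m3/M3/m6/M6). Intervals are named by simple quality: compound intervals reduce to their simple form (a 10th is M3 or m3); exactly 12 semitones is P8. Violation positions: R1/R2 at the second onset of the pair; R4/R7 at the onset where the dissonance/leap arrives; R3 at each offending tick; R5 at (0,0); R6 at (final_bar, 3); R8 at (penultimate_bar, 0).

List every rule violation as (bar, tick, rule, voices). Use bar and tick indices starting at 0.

(1, 0, R2, (0, 1))
(5, 0, R2, (0, 1))
(5, 0, R7, (1,))

bar 0: v0=C3 v1=C4 downbeat P8
bar 1: v0=D3 v1=A3 downbeat P5
bar 2: v0=B2 v1=B3 downbeat P8
bar 3: v0=C3 v1=G3 downbeat P5
bar 4: v0=B2 v1=G3 downbeat m6
bar 5: v0=C3 v1=C4 downbeat P8
  -> R2 @ bar 1 tick 0 v(0, 1): C3/E3 M3 -> D3/A3 P5 similar
  -> R2 @ bar 5 tick 0 v(0, 1): B2/D3 m3 -> C3/C4 P8 similar
  -> R7 @ bar 5 tick 0 v(1,): D3->C4 leap 10st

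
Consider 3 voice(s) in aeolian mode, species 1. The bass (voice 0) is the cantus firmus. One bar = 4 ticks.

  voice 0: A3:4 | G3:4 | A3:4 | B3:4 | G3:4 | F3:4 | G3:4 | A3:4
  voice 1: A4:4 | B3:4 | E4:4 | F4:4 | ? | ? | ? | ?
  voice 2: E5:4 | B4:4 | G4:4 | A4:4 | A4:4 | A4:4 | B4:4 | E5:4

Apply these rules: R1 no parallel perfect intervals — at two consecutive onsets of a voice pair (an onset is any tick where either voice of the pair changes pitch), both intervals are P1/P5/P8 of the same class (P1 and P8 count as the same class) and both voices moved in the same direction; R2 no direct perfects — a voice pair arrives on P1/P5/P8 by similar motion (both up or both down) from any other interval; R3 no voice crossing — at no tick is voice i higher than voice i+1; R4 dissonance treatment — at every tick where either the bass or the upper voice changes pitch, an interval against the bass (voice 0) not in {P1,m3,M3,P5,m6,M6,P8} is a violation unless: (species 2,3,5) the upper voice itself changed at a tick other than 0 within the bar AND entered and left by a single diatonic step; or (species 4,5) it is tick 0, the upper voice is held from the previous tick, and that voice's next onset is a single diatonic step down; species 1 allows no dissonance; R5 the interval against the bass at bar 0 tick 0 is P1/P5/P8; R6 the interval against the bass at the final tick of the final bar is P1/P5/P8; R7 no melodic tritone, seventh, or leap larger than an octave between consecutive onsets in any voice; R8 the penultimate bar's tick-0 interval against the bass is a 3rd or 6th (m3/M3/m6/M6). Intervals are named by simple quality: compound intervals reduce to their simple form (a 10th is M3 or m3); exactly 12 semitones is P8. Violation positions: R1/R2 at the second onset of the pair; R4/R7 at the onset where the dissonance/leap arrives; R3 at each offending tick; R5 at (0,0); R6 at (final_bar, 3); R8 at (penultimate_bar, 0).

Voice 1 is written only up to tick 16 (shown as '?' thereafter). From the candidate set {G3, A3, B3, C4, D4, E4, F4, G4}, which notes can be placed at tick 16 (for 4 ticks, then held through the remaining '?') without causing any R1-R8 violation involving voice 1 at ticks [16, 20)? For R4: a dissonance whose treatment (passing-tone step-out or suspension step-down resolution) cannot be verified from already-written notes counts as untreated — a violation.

{E4, G4}

G3: violates R2,R7
A3: violates R4
B3: violates R7
C4: violates R4
D4: violates R2
E4: legal
F4: violates R4
G4: legal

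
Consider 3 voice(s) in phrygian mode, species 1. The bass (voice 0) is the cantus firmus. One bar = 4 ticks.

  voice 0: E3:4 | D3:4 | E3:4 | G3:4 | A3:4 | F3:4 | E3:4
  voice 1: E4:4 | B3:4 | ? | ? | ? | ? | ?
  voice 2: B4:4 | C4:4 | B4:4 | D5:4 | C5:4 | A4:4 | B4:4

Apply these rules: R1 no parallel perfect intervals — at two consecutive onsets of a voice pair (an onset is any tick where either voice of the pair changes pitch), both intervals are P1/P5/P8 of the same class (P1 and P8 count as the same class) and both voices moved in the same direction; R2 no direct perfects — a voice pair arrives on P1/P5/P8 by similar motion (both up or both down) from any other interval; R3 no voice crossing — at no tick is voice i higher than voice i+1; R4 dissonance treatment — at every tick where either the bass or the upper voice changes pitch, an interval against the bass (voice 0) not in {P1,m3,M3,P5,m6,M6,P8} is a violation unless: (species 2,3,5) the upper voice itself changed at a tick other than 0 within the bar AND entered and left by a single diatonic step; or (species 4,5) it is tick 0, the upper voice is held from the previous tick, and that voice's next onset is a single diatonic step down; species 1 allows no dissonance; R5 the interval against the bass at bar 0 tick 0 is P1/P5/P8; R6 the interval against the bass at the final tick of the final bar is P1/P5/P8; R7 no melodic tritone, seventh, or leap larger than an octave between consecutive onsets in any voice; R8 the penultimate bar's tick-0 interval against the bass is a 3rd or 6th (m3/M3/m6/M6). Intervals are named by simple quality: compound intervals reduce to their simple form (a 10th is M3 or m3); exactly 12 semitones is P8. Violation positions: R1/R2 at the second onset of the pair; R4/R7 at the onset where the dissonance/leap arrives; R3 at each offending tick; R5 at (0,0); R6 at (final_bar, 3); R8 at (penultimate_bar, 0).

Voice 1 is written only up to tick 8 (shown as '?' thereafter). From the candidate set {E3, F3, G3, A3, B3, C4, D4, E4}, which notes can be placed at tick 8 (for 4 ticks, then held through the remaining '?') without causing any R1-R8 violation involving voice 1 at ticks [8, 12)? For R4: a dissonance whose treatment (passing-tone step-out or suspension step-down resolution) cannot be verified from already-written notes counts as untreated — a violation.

{B3, C4, E3, G3}

E3: legal
F3: violates R4,R7
G3: legal
A3: violates R4
B3: legal
C4: legal
D4: violates R4
E4: violates R2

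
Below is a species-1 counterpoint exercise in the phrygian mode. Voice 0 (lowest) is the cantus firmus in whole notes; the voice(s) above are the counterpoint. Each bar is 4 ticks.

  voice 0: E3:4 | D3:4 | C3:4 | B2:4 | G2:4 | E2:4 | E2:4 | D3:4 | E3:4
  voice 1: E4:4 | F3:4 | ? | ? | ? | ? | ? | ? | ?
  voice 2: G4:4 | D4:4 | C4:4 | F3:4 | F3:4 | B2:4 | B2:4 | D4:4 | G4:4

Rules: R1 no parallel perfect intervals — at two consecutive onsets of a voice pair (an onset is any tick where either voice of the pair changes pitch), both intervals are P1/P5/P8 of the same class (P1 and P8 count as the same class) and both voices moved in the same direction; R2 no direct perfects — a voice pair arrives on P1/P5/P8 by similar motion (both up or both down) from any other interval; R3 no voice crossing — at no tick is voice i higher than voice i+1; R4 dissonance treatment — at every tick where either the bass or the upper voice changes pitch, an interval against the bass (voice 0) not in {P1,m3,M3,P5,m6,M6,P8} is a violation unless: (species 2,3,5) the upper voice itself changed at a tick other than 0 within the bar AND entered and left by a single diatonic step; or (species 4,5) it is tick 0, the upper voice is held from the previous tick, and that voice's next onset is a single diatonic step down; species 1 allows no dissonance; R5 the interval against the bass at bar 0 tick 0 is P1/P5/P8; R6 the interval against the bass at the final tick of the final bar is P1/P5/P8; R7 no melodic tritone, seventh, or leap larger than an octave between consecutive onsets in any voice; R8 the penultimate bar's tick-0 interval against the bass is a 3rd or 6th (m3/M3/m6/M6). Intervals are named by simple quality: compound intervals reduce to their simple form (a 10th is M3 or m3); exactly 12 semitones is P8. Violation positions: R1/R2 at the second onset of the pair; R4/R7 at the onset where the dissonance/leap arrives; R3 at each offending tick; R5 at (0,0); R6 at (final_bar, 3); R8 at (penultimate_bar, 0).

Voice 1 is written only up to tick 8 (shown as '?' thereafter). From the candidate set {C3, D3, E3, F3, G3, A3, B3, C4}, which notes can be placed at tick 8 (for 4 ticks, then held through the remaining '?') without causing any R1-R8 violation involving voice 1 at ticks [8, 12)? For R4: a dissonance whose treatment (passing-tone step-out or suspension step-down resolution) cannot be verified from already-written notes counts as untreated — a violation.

C3: violates R2
D3: violates R4
E3: legal
F3: violates R4
G3: legal
A3: legal
B3: violates R4,R7
C4: legal

{A3, C4, E3, G3}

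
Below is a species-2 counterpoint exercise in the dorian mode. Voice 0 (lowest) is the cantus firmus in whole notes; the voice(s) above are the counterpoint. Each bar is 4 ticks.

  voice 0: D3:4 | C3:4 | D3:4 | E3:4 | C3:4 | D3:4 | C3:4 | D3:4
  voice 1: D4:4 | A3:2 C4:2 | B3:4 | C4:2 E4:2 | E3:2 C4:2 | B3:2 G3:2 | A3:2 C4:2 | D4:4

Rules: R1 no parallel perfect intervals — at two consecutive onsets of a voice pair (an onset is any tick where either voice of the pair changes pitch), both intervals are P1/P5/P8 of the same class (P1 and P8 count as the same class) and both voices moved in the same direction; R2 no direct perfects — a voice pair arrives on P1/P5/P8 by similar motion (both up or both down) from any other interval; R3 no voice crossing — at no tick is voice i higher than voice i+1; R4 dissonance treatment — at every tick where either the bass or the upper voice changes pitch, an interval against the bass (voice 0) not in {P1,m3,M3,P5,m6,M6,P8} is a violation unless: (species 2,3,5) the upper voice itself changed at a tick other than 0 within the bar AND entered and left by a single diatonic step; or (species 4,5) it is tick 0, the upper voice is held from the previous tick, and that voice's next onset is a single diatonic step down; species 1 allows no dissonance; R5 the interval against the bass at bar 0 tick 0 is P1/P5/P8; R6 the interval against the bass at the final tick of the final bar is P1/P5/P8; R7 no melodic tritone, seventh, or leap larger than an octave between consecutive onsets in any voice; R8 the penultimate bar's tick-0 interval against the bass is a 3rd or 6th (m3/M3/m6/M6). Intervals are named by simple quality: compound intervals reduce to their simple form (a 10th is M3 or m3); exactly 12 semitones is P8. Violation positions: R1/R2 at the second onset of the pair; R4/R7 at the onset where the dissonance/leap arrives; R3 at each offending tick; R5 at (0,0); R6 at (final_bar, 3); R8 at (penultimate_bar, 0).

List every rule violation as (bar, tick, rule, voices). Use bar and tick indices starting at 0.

(5, 2, R4, (0, 1))
(7, 0, R1, (0, 1))

bar 0: v0=D3 v1=D4 downbeat P8
bar 1: v0=C3 v1=A3 downbeat M6
bar 2: v0=D3 v1=B3 downbeat M6
bar 3: v0=E3 v1=C4 downbeat m6
bar 4: v0=C3 v1=E3 downbeat M3
bar 5: v0=D3 v1=B3 downbeat M6
bar 6: v0=C3 v1=A3 downbeat M6
bar 7: v0=D3 v1=D4 downbeat P8
  -> R4 @ bar 5 tick 2 v(0, 1): D3/G3 P4 untreated
  -> R1 @ bar 7 tick 0 v(0, 1): C3/C4 P8 -> D3/D4 P8 similar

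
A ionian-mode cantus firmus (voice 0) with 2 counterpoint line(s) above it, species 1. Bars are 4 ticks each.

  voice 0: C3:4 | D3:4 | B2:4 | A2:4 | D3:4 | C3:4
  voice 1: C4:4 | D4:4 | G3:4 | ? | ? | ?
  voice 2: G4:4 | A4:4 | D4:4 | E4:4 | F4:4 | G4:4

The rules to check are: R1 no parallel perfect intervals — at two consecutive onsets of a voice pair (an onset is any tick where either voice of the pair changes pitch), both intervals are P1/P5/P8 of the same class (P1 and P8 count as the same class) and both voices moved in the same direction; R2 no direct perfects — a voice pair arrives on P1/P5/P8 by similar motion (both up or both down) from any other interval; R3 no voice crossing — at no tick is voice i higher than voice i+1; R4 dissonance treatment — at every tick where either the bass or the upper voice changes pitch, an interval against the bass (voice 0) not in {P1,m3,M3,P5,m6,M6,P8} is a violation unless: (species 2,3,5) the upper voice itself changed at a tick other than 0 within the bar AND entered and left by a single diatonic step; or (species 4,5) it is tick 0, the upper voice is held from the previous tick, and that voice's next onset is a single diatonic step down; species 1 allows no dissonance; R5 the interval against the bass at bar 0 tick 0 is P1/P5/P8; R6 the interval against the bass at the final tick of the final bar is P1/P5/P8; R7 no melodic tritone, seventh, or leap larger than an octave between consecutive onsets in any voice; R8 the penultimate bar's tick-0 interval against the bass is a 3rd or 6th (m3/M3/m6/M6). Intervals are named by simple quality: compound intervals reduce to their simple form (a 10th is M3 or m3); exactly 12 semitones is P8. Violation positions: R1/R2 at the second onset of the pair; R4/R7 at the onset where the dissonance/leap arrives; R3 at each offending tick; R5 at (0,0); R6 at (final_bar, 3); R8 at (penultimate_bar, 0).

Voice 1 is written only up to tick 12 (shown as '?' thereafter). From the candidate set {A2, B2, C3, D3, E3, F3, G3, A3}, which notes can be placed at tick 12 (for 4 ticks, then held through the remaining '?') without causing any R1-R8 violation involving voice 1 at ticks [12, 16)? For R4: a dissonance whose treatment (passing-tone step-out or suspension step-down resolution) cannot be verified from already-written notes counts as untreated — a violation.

A2: violates R2,R7
B2: violates R4
C3: legal
D3: violates R4
E3: violates R2
F3: legal
G3: violates R4
A3: violates R1

{C3, F3}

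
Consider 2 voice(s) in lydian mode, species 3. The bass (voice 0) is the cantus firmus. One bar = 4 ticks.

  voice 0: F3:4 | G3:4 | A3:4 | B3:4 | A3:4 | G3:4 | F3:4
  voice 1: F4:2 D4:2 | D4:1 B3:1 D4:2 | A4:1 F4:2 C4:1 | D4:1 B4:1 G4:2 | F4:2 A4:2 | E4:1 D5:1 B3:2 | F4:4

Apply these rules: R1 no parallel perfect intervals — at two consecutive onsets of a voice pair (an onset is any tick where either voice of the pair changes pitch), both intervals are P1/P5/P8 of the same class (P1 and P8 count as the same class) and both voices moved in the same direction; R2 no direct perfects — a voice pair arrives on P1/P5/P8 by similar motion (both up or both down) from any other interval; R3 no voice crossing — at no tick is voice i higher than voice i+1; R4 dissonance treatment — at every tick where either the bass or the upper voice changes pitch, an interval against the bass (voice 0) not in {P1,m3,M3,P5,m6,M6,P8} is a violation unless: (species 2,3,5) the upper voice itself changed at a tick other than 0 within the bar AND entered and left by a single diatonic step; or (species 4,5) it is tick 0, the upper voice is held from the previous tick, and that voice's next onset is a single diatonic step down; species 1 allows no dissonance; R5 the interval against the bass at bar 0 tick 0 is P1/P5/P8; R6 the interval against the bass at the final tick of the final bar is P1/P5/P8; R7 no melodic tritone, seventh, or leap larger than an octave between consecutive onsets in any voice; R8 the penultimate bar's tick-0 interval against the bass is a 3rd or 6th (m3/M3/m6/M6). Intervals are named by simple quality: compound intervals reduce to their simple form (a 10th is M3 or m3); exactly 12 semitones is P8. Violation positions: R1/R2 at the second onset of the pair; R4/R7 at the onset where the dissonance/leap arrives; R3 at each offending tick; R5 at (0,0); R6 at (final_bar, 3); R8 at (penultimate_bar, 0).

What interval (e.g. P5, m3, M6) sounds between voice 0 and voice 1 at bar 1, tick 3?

voice 0=G3 voice 1=D4 -> P5

P5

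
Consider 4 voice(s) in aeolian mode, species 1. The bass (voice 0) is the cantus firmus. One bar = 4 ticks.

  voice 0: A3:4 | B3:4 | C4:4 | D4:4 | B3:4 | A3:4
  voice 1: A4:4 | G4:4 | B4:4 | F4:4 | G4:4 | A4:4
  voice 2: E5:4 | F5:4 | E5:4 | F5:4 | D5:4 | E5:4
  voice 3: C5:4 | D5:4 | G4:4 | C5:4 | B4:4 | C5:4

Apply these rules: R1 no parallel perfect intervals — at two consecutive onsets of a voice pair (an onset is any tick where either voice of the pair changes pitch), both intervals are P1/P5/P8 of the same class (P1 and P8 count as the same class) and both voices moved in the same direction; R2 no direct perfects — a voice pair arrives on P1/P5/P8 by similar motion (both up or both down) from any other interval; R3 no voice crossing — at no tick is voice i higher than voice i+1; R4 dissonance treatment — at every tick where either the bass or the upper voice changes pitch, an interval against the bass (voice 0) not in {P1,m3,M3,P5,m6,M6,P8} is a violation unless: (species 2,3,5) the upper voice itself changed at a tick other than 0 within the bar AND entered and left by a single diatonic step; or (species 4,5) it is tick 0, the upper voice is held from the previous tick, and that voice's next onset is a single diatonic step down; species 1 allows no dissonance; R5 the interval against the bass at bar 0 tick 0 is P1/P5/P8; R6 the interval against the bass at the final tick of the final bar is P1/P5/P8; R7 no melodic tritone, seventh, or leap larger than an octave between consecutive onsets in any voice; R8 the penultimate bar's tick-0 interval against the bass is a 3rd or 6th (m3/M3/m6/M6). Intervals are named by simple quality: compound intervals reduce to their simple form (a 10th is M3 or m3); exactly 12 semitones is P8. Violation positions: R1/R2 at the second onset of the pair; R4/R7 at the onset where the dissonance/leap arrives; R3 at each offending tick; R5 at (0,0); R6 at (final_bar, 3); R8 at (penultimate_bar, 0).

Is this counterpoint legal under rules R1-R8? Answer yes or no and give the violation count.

No (33 violations)

bar 0: v0=A3 v1=A4 v2=E5 v3=C5 (m3)
bar 1: v0=B3 v1=G4 v2=F5 v3=D5 (m3)
bar 2: v0=C4 v1=B4 v2=E5 v3=G4 (P5)
bar 3: v0=D4 v1=F4 v2=F5 v3=C5 (m7)
bar 4: v0=B3 v1=G4 v2=D5 v3=B4 (P8)
bar 5: v0=A3 v1=A4 v2=E5 v3=C5 (m3)
  R3 @ bar0.0: E5 above C5
  R5 @ bar0.0: opens on m3
  R3 @ bar0.1: E5 above C5
  R3 @ bar0.2: E5 above C5
  R3 @ bar0.3: E5 above C5
  R3 @ bar1.0: F5 above D5
  R4 @ bar1.0: B3/F5 TT untreated
  R3 @ bar1.1: F5 above D5
  R3 @ bar1.2: F5 above D5
  R3 @ bar1.3: F5 above D5
  R3 @ bar2.0: E5 above G4
  R4 @ bar2.0: C4/B4 M7 untreated
  R3 @ bar2.1: E5 above G4
  R3 @ bar2.2: E5 above G4
  R3 @ bar2.3: E5 above G4
  R3 @ bar3.0: F5 above C5
  R4 @ bar3.0: D4/C5 m7 untreated
  R7 @ bar3.0: B4->F4 leap 6st
  R3 @ bar3.1: F5 above C5
  R3 @ bar3.2: F5 above C5
  R3 @ bar3.3: F5 above C5
  R2 @ bar4.0: D4/C5 m7 -> B3/B4 P8 similar
  R3 @ bar4.0: D5 above B4
  R8 @ bar4.0: penult P8 not 3rd/6th
  R3 @ bar4.1: D5 above B4
  R3 @ bar4.2: D5 above B4
  R3 @ bar4.3: D5 above B4
  R1 @ bar5.0: G4/D5 P5 -> A4/E5 P5 similar
  R3 @ bar5.0: E5 above C5
  R3 @ bar5.1: E5 above C5
  R3 @ bar5.2: E5 above C5
  R3 @ bar5.3: E5 above C5
  R6 @ bar5.3: closes on m3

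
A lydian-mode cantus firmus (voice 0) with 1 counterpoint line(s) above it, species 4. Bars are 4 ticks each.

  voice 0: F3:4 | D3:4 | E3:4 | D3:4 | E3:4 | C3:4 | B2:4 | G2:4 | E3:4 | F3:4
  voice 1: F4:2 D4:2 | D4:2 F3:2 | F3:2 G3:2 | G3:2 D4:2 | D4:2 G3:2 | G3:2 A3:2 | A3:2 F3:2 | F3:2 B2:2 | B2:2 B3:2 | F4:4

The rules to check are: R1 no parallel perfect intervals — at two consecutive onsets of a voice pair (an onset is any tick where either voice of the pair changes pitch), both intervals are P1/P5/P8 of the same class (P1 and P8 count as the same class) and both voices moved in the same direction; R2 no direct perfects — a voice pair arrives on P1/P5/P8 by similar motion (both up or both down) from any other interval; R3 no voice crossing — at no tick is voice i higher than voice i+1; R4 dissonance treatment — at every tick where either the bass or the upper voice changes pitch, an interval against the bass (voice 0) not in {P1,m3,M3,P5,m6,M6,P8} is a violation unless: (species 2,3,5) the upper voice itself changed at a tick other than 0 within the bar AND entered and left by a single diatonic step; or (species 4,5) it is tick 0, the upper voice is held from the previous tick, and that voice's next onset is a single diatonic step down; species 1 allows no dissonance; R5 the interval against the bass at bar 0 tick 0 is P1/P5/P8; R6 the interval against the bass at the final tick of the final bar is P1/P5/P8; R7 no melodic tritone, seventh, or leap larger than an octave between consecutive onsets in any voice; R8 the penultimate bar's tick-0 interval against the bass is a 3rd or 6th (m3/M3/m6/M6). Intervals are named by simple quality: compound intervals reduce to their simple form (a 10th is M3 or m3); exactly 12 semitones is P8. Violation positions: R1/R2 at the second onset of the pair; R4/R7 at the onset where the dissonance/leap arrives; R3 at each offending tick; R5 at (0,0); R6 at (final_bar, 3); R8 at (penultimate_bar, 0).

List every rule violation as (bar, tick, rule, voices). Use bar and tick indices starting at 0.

bar 0: v0=F3 v1=F4 downbeat P8
bar 1: v0=D3 v1=D4 downbeat P8
bar 2: v0=E3 v1=F3 downbeat m2
bar 3: v0=D3 v1=G3 downbeat P4
bar 4: v0=E3 v1=D4 downbeat m7
bar 5: v0=C3 v1=G3 downbeat P5
bar 6: v0=B2 v1=A3 downbeat m7
bar 7: v0=G2 v1=F3 downbeat m7
bar 8: v0=E3 v1=B2 downbeat P4
bar 9: v0=F3 v1=F4 downbeat P8
  -> R4 @ bar 2 tick 0 v(0, 1): E3/F3 m2 untreated
  -> R4 @ bar 3 tick 0 v(0, 1): D3/G3 P4 untreated
  -> R4 @ bar 4 tick 0 v(0, 1): E3/D4 m7 untreated
  -> R4 @ bar 6 tick 0 v(0, 1): B2/A3 m7 untreated
  -> R4 @ bar 6 tick 2 v(0, 1): B2/F3 TT untreated
  -> R4 @ bar 7 tick 0 v(0, 1): G2/F3 m7 untreated
  -> R7 @ bar 7 tick 2 v(1,): F3->B2 leap 6st
  -> R3 @ bar 8 tick 0 v(0, 1): E3 above B2
  -> R4 @ bar 8 tick 0 v(0, 1): E3/B2 P4 untreated
  -> R8 @ bar 8 tick 0 v(0, 1): penult P4 not 3rd/6th
  -> R3 @ bar 8 tick 1 v(0, 1): E3 above B2
  -> R2 @ bar 9 tick 0 v(0, 1): E3/B3 P5 -> F3/F4 P8 similar
  -> R7 @ bar 9 tick 0 v(1,): B3->F4 leap 6st

(2, 0, R4, (0, 1))
(3, 0, R4, (0, 1))
(4, 0, R4, (0, 1))
(6, 0, R4, (0, 1))
(6, 2, R4, (0, 1))
(7, 0, R4, (0, 1))
(7, 2, R7, (1,))
(8, 0, R3, (0, 1))
(8, 0, R4, (0, 1))
(8, 0, R8, (0, 1))
(8, 1, R3, (0, 1))
(9, 0, R2, (0, 1))
(9, 0, R7, (1,))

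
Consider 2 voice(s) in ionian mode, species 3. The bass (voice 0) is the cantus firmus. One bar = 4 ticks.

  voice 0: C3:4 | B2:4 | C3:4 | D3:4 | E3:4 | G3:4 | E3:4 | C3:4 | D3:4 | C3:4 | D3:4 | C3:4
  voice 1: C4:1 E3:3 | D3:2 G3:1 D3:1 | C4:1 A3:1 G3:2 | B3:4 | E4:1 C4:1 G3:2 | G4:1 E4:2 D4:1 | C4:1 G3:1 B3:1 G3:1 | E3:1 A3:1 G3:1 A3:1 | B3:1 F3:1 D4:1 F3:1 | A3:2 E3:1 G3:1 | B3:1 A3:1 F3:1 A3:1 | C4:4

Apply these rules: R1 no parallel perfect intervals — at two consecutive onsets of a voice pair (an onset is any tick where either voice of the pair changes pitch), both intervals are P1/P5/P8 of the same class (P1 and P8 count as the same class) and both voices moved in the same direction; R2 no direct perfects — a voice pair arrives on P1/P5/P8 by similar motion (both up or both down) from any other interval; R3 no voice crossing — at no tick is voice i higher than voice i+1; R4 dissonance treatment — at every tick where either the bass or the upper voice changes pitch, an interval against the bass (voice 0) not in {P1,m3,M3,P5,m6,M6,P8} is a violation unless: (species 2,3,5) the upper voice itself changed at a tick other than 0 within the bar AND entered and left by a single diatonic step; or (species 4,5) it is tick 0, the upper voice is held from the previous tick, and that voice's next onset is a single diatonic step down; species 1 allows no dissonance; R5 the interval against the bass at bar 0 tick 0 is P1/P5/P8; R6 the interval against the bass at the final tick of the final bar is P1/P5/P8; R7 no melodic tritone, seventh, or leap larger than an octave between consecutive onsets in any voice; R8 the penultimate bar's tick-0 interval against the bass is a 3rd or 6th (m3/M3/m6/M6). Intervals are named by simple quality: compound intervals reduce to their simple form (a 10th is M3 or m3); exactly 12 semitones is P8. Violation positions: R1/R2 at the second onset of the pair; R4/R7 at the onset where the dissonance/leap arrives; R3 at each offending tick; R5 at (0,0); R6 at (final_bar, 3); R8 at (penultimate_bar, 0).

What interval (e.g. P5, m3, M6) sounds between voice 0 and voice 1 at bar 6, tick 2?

P5

voice 0=E3 voice 1=B3 -> P5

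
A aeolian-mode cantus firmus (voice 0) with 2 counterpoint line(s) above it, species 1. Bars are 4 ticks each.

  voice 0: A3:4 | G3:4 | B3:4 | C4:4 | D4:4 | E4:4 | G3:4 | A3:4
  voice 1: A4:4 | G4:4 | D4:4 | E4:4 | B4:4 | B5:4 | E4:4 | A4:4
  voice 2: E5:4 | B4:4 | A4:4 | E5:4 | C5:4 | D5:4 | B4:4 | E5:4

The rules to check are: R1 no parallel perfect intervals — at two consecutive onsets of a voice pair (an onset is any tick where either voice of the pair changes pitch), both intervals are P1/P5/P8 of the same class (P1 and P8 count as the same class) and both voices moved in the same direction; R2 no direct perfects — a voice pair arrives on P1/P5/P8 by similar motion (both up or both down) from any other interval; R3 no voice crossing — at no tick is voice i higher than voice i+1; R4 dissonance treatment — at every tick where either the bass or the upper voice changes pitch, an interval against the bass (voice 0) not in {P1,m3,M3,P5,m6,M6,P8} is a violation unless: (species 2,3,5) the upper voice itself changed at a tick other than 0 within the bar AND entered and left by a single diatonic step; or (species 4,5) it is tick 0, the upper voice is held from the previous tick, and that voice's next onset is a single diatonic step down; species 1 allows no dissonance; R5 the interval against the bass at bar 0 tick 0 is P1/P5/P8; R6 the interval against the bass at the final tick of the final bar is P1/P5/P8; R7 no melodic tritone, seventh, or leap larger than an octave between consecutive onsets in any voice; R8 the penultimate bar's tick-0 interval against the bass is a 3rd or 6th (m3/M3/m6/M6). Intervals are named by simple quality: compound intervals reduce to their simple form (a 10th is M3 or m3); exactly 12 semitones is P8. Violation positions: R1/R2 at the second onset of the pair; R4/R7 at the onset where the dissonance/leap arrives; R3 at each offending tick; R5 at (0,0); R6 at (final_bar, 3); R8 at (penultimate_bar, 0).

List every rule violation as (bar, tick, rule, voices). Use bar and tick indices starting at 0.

bar 0: v0=A3 v1=A4 v2=E5 downbeat P5
bar 1: v0=G3 v1=G4 v2=B4 downbeat M3
bar 2: v0=B3 v1=D4 v2=A4 downbeat m7
bar 3: v0=C4 v1=E4 v2=E5 downbeat M3
bar 4: v0=D4 v1=B4 v2=C5 downbeat m7
bar 5: v0=E4 v1=B5 v2=D5 downbeat m7
bar 6: v0=G3 v1=E4 v2=B4 downbeat M3
bar 7: v0=A3 v1=A4 v2=E5 downbeat P5
  -> R1 @ bar 1 tick 0 v(0, 1): A3/A4 P8 -> G3/G4 P8 similar
  -> R2 @ bar 2 tick 0 v(1, 2): G4/B4 M3 -> D4/A4 P5 similar
  -> R4 @ bar 2 tick 0 v(0, 2): B3/A4 m7 untreated
  -> R2 @ bar 3 tick 0 v(1, 2): D4/A4 P5 -> E4/E5 P8 similar
  -> R4 @ bar 4 tick 0 v(0, 2): D4/C5 m7 untreated
  -> R2 @ bar 5 tick 0 v(0, 1): D4/B4 M6 -> E4/B5 P5 similar
  -> R3 @ bar 5 tick 0 v(1, 2): B5 above D5
  -> R4 @ bar 5 tick 0 v(0, 2): E4/D5 m7 untreated
  -> R3 @ bar 5 tick 1 v(1, 2): B5 above D5
  -> R3 @ bar 5 tick 2 v(1, 2): B5 above D5
  -> R3 @ bar 5 tick 3 v(1, 2): B5 above D5
  -> R2 @ bar 6 tick 0 v(1, 2): B5/D5 M6 -> E4/B4 P5 similar
  -> R7 @ bar 6 tick 0 v(1,): B5->E4 leap 19st
  -> R1 @ bar 7 tick 0 v(1, 2): E4/B4 P5 -> A4/E5 P5 similar
  -> R2 @ bar 7 tick 0 v(0, 1): G3/E4 M6 -> A3/A4 P8 similar
  -> R2 @ bar 7 tick 0 v(0, 2): G3/B4 M3 -> A3/E5 P5 similar

(1, 0, R1, (0, 1))
(2, 0, R2, (1, 2))
(2, 0, R4, (0, 2))
(3, 0, R2, (1, 2))
(4, 0, R4, (0, 2))
(5, 0, R2, (0, 1))
(5, 0, R3, (1, 2))
(5, 0, R4, (0, 2))
(5, 1, R3, (1, 2))
(5, 2, R3, (1, 2))
(5, 3, R3, (1, 2))
(6, 0, R2, (1, 2))
(6, 0, R7, (1,))
(7, 0, R1, (1, 2))
(7, 0, R2, (0, 1))
(7, 0, R2, (0, 2))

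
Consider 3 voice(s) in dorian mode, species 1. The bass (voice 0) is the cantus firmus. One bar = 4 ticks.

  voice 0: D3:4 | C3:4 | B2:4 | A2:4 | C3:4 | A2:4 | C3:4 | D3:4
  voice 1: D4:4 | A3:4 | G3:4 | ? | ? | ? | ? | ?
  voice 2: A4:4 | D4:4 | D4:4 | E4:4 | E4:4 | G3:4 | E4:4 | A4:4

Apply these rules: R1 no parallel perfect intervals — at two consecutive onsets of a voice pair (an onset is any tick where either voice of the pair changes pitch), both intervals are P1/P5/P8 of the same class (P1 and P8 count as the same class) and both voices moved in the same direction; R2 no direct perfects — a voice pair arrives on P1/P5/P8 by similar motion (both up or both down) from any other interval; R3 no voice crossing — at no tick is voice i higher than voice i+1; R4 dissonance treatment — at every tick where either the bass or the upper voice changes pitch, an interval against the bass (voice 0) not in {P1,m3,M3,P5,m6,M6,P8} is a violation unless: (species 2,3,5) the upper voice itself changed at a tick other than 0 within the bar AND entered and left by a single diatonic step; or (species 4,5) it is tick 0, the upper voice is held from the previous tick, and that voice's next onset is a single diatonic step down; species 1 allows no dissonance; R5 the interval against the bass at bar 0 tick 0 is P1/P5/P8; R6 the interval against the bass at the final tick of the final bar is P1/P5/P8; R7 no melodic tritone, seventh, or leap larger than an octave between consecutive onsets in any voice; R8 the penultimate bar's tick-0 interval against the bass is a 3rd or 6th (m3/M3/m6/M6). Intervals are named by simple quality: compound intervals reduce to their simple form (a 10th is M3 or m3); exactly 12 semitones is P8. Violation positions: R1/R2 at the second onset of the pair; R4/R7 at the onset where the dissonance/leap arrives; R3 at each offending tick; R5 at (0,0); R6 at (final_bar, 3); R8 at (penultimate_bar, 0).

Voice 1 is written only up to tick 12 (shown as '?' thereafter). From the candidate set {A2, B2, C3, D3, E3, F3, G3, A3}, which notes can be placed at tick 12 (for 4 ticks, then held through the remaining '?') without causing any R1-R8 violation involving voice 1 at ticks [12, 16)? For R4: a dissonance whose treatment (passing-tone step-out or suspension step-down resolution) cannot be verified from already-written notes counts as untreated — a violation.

A2: violates R2,R7
B2: violates R4
C3: legal
D3: violates R4
E3: violates R2
F3: legal
G3: violates R4
A3: violates R1

{C3, F3}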